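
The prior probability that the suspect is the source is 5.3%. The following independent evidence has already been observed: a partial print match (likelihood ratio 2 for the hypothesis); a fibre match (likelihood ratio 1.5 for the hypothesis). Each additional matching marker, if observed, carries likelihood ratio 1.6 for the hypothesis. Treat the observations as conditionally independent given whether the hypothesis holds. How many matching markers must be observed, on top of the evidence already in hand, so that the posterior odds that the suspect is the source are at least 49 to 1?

13

Prior odds = 0.053/0.947 = 53/947.
Combined Bayes factor of the evidence already in hand = 2 × 1.5 = 3.
Odds after that evidence = (53/947) × 3 = 159/947.
Target odds = 49.
Need 1.6ⁿ ≥ 49 ÷ (159/947) = 46403/159.
1.6¹² ≈281.475 falls short of 46403/159 but 1.6¹³ ≈450.36 reaches it, so n = 13.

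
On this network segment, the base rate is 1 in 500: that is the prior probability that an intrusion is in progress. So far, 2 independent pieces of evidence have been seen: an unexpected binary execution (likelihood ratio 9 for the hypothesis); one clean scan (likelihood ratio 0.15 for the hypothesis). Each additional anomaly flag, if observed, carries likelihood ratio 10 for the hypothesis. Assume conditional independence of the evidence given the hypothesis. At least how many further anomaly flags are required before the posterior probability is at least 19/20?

4

Prior odds = 0.002/0.998 = 1/499.
Combined Bayes factor of the evidence already in hand = 9 × 0.15 = 1.35.
Odds after that evidence = (1/499) × 1.35 = 27/9980.
Target odds = 0.95/0.05 = 19.
Need 10ⁿ ≥ 19 ÷ (27/9980) = 189620/27.
10³ = 1000 falls short of 189620/27 but 10⁴ = 10000 reaches it, so n = 4.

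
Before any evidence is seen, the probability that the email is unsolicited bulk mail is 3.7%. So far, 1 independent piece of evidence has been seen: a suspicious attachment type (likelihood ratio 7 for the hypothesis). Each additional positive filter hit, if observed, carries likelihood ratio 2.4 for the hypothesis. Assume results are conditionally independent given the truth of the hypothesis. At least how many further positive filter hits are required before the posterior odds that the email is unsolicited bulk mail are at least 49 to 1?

Prior odds = 0.037/0.963 = 37/963.
Bayes factor of the evidence already in hand = 7.
Odds after that evidence = (37/963) × 7 = 259/963.
Target odds = 49.
Need 2.4ⁿ ≥ 49 ÷ (259/963) = 6741/37.
2.4⁵ = 79.62624 falls short of 6741/37 but 2.4⁶ = 2985984/15625 reaches it, so n = 6.

6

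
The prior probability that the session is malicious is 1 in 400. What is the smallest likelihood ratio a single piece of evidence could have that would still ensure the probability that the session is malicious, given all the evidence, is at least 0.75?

1197

Prior odds = 0.0025/0.9975 = 1/399.
Target odds = 0.75/0.25 = 3.
Required Bayes factor = 3 ÷ (1/399) = 1197.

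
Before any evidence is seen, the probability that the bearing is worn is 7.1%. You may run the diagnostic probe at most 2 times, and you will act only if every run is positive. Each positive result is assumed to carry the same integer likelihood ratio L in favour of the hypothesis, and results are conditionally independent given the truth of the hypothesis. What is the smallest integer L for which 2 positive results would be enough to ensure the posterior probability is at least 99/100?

36

Prior odds = 0.071/0.929 = 71/929.
Target odds = 0.99/0.01 = 99.
Need L² ≥ 99 ÷ (71/929) = 91971/71.
35² = 1225 < 91971/71 ≤ 1296 = 36², so L = 36.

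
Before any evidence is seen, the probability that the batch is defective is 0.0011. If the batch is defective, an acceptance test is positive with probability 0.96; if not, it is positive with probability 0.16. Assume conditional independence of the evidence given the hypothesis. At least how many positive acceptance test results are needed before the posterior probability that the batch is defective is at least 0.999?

Prior odds = 0.0011/0.9989 = 11/9989.
Likelihood ratio of a positive = 0.96/0.16 = 6.
Target posterior odds = 0.999/0.001 = 999.
Need (11/9989) × 6ⁿ ≥ 999, i.e. 6ⁿ ≥ 9979011/11.
6⁷ = 279936 falls short of 9979011/11 but 6⁸ = 1679616 reaches it, so n = 8.

8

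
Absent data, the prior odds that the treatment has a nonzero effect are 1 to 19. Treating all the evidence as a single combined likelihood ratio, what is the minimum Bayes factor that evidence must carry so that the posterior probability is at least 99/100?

Prior odds = 1/19.
Target odds = 0.99/0.01 = 99.
Required Bayes factor = 99 ÷ (1/19) = 1881.

1881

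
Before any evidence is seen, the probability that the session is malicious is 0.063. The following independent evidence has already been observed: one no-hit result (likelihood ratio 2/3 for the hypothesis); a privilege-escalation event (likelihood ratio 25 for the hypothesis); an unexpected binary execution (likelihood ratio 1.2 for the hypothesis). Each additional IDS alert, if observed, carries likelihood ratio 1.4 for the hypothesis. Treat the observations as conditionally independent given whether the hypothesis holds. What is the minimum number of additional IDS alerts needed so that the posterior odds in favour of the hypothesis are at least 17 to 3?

Prior odds = 0.063/0.937 = 63/937.
Combined Bayes factor of the evidence already in hand = (2/3) × 25 × 1.2 = 20.
Odds after that evidence = (63/937) × 20 = 1260/937.
Target odds = 17/3.
Need 1.4ⁿ ≥ 17/3 ÷ (1260/937) = 15929/3780.
1.4⁴ = 3.8416 falls short of 15929/3780 but 1.4⁵ = 5.37824 reaches it, so n = 5.

5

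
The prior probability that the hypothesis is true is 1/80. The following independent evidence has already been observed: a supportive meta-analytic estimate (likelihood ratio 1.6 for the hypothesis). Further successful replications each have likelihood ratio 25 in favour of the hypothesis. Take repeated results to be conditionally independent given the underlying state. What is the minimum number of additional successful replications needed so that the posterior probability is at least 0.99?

Prior odds = 0.0125/0.9875 = 1/79.
Bayes factor of the evidence already in hand = 1.6.
Odds after that evidence = (1/79) × 1.6 = 8/395.
Target odds = 0.99/0.01 = 99.
Need 25ⁿ ≥ 99 ÷ (8/395) = 4888.125.
25² = 625 falls short of 4888.125 but 25³ = 15625 reaches it, so n = 3.

3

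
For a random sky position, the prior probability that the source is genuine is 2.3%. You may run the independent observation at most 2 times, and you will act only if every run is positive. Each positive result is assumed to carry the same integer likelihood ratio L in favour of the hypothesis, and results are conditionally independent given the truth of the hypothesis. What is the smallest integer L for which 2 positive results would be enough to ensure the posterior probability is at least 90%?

20

Prior odds = 0.023/0.977 = 23/977.
Target odds = 0.9/0.1 = 9.
Need L² ≥ 9 ÷ (23/977) = 8793/23.
19² = 361 < 8793/23 ≤ 400 = 20², so L = 20.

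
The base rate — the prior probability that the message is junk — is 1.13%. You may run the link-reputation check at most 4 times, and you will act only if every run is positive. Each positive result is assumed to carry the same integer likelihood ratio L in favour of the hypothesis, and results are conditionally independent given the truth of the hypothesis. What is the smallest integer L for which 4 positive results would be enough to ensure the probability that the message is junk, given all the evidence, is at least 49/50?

9

Prior odds = 0.0113/0.9887 = 113/9887.
Target odds = 0.98/0.02 = 49.
Need L⁴ ≥ 49 ÷ (113/9887) = 484463/113.
8⁴ = 4096 < 484463/113 ≤ 6561 = 9⁴, so L = 9.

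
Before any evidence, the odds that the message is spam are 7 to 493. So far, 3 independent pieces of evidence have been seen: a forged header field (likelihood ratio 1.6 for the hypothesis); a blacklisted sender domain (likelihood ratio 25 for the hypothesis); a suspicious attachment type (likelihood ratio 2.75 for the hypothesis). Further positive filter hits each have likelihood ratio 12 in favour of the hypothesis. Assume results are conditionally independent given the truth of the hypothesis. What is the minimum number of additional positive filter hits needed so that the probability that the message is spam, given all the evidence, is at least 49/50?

Prior odds = 7/493.
Combined Bayes factor of the evidence already in hand = 1.6 × 25 × 2.75 = 110.
Odds after that evidence = (7/493) × 110 = 770/493.
Target odds = 0.98/0.02 = 49.
Need 12ⁿ ≥ 49 ÷ (770/493) = 3451/110.
12¹ = 12 falls short of 3451/110 but 12² = 144 reaches it, so n = 2.

2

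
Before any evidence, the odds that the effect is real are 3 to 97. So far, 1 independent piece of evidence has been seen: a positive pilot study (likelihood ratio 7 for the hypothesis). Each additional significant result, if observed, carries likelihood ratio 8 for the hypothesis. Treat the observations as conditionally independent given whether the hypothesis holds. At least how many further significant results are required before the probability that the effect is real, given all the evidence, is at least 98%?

3

Prior odds = 3/97.
Bayes factor of the evidence already in hand = 7.
Odds after that evidence = (3/97) × 7 = 21/97.
Target odds = 0.98/0.02 = 49.
Need 8ⁿ ≥ 49 ÷ (21/97) = 679/3.
8² = 64 falls short of 679/3 but 8³ = 512 reaches it, so n = 3.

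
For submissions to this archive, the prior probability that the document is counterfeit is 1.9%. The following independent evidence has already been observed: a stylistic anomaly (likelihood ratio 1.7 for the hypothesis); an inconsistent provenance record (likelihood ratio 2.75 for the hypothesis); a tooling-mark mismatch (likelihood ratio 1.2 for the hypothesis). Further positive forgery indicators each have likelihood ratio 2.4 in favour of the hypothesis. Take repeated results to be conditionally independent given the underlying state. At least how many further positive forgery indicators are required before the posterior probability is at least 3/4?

4

Prior odds = 0.019/0.981 = 19/981.
Combined Bayes factor of the evidence already in hand = 1.7 × 2.75 × 1.2 = 5.61.
Odds after that evidence = (19/981) × 5.61 = 3553/32700.
Target odds = 0.75/0.25 = 3.
Need 2.4ⁿ ≥ 3 ÷ (3553/32700) = 98100/3553.
2.4³ = 13.824 falls short of 98100/3553 but 2.4⁴ = 33.1776 reaches it, so n = 4.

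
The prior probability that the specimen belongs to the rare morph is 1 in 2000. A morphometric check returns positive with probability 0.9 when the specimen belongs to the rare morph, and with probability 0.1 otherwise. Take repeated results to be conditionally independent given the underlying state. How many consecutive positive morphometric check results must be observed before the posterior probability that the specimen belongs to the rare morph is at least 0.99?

6

Prior odds: 0.0005 ÷ 0.9995 = 1/1999.
Likelihood ratio of a positive result = 0.9/0.1 = 9.
Target posterior odds = 0.99/0.01 = 99.
Need (1/1999) × 9ⁿ ≥ 99, i.e. 9ⁿ ≥ 197901.
9⁵ = 59049 falls short of 197901 but 9⁶ = 531441 reaches it, so n = 6.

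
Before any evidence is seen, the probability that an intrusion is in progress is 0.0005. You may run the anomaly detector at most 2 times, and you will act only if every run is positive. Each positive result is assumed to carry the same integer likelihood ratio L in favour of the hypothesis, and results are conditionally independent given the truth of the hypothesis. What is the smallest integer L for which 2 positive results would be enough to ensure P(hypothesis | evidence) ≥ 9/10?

135

Prior odds = 0.0005/0.9995 = 1/1999.
Target odds = 0.9/0.1 = 9.
Need L² ≥ 9 ÷ (1/1999) = 17991.
134² = 17956 < 17991 ≤ 18225 = 135², so L = 135.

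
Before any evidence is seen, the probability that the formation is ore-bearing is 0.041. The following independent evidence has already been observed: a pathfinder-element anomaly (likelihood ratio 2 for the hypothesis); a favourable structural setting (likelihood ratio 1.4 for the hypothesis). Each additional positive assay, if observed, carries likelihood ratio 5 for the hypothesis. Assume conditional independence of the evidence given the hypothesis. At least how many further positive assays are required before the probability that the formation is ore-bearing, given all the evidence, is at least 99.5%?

Prior odds = 0.041/0.959 = 41/959.
Combined Bayes factor of the evidence already in hand = 2 × 1.4 = 2.8.
Odds after that evidence = (41/959) × 2.8 = 82/685.
Target odds = 0.995/0.005 = 199.
Need 5ⁿ ≥ 199 ÷ (82/685) = 136315/82.
5⁴ = 625 falls short of 136315/82 but 5⁵ = 3125 reaches it, so n = 5.

5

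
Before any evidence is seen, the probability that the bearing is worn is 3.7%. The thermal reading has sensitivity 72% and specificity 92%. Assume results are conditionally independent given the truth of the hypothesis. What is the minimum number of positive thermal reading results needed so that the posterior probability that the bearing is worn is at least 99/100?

Prior odds = 0.037/0.963 = 37/963.
False-positive rate = 1 − 0.92 = 0.08; likelihood ratio of a positive = 0.72/0.08 = 9.
Target odds: 0.99 ÷ 0.01 = 99.
Require 9ⁿ ≥ 99 ÷ (37/963) = 95337/37.
9³ = 729 falls short of 95337/37 but 9⁴ = 6561 reaches it, so n = 4.

4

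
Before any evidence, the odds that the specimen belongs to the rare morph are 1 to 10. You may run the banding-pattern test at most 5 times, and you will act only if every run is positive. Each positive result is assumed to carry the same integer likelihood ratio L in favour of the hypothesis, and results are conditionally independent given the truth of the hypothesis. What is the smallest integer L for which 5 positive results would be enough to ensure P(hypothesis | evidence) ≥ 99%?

Prior odds = 0.1.
Target odds = 0.99/0.01 = 99.
Need L⁵ ≥ 99 ÷ 0.1 = 990.
3⁵ = 243 < 990 ≤ 1024 = 4⁵, so L = 4.

4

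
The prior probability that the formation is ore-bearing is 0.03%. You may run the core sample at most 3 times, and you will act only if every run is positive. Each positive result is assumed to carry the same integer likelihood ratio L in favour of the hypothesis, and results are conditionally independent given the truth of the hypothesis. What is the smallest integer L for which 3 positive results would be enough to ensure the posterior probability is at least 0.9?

Prior odds = 0.0003/0.9997 = 3/9997.
Target odds = 0.9/0.1 = 9.
Need L³ ≥ 9 ÷ (3/9997) = 29991.
31³ = 29791 < 29991 ≤ 32768 = 32³, so L = 32.

32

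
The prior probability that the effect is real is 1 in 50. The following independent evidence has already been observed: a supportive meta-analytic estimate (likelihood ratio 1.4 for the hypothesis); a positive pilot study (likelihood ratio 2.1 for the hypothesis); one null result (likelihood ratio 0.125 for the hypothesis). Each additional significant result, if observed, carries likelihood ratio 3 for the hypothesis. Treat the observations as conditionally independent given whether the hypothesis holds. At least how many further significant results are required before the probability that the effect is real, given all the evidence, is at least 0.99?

Prior odds = 0.02/0.98 = 1/49.
Combined Bayes factor of the evidence already in hand = 1.4 × 2.1 × 0.125 = 0.3675.
Odds after that evidence = (1/49) × 0.3675 = 0.0075.
Target odds = 0.99/0.01 = 99.
Need 3ⁿ ≥ 99 ÷ 0.0075 = 13200.
3⁸ = 6561 falls short of 13200 but 3⁹ = 19683 reaches it, so n = 9.

9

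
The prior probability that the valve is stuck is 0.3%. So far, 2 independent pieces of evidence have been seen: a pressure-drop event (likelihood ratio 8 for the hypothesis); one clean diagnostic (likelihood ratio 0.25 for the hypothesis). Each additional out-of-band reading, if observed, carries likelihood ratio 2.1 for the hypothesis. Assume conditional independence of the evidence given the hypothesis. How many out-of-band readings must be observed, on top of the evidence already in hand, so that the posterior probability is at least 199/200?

15

Prior odds = 0.003/0.997 = 3/997.
Combined Bayes factor of the evidence already in hand = 8 × 0.25 = 2.
Odds after that evidence = (3/997) × 2 = 6/997.
Target odds = 0.995/0.005 = 199.
Need 2.1ⁿ ≥ 199 ÷ (6/997) = 198403/6.
2.1¹⁴ ≈32439.2 falls short of 198403/6 but 2.1¹⁵ ≈68122.3 reaches it, so n = 15.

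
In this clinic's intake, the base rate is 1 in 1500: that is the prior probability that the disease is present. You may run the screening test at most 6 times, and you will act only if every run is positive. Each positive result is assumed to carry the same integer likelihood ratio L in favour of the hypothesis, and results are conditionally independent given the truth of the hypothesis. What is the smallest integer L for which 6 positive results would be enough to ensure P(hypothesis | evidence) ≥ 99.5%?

9

Prior odds = (1/1500)/(1499/1500) = 1/1499.
Target odds = 0.995/0.005 = 199.
Need L⁶ ≥ 199 ÷ (1/1499) = 298301.
8⁶ = 262144 < 298301 ≤ 531441 = 9⁶, so L = 9.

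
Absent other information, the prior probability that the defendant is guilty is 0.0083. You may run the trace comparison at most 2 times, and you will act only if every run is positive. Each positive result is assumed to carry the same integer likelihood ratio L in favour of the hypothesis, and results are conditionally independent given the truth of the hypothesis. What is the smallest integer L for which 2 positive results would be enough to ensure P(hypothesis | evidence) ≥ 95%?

Prior odds = 0.0083/0.9917 = 83/9917.
Target odds = 0.95/0.05 = 19.
Need L² ≥ 19 ÷ (83/9917) = 188423/83.
47² = 2209 < 188423/83 ≤ 2304 = 48², so L = 48.

48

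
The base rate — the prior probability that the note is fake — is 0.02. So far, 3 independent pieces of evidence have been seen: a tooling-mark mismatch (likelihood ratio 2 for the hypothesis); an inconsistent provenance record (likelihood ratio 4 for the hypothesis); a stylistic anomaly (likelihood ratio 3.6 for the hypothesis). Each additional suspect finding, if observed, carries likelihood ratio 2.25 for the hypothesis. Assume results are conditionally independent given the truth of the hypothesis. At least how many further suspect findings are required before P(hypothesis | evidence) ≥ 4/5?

3

Prior odds = 0.02/0.98 = 1/49.
Combined Bayes factor of the evidence already in hand = 2 × 4 × 3.6 = 28.8.
Odds after that evidence = (1/49) × 28.8 = 144/245.
Target odds = 0.8/0.2 = 4.
Need 2.25ⁿ ≥ 4 ÷ (144/245) = 245/36.
2.25² = 5.0625 falls short of 245/36 but 2.25³ = 11.390625 reaches it, so n = 3.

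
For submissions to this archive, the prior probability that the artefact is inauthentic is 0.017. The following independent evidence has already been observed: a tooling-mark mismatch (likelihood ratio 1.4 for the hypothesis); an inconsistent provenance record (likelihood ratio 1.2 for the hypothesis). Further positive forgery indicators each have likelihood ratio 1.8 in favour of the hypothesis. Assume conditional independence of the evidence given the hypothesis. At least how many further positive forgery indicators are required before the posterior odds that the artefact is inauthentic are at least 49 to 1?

Prior odds = 0.017/0.983 = 17/983.
Combined Bayes factor of the evidence already in hand = 1.4 × 1.2 = 1.68.
Odds after that evidence = (17/983) × 1.68 = 714/24575.
Target odds = 49.
Need 1.8ⁿ ≥ 49 ÷ (714/24575) = 172025/102.
1.8¹² ≈1156.83 falls short of 172025/102 but 1.8¹³ ≈2082.3 reaches it, so n = 13.

13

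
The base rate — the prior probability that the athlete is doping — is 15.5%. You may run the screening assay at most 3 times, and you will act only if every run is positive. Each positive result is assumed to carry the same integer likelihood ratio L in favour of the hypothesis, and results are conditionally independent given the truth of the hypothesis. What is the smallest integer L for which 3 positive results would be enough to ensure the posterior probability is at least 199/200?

Prior odds = 0.155/0.845 = 31/169.
Target odds = 0.995/0.005 = 199.
Need L³ ≥ 199 ÷ (31/169) = 33631/31.
10³ = 1000 < 33631/31 ≤ 1331 = 11³, so L = 11.

11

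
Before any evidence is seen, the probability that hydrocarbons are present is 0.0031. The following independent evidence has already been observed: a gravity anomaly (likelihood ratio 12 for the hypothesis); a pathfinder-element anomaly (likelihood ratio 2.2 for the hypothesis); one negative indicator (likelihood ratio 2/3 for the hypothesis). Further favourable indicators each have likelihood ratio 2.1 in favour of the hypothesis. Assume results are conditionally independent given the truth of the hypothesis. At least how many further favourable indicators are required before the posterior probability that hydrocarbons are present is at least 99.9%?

Prior odds = 0.0031/0.9969 = 31/9969.
Combined Bayes factor of the evidence already in hand = 12 × 2.2 × (2/3) = 17.6.
Odds after that evidence = (31/9969) × 17.6 = 2728/49845.
Target odds = 0.999/0.001 = 999.
Need 2.1ⁿ ≥ 999 ÷ (2728/49845) = 49795155/2728.
2.1¹³ ≈15447.2 falls short of 49795155/2728 but 2.1¹⁴ ≈32439.2 reaches it, so n = 14.

14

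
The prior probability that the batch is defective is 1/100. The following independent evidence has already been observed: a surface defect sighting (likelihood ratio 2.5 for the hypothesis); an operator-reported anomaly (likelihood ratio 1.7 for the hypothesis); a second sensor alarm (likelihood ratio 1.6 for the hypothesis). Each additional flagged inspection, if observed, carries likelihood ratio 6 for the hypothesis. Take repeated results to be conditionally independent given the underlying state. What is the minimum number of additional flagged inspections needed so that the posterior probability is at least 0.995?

5

Prior odds = 0.01/0.99 = 1/99.
Combined Bayes factor of the evidence already in hand = 2.5 × 1.7 × 1.6 = 6.8.
Odds after that evidence = (1/99) × 6.8 = 34/495.
Target odds = 0.995/0.005 = 199.
Need 6ⁿ ≥ 199 ÷ (34/495) = 98505/34.
6⁴ = 1296 falls short of 98505/34 but 6⁵ = 7776 reaches it, so n = 5.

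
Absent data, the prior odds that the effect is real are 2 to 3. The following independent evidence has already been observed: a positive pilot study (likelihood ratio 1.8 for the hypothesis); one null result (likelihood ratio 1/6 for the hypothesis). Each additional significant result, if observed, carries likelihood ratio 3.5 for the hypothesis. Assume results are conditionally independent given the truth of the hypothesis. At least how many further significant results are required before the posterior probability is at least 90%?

Prior odds = 2/3.
Combined Bayes factor of the evidence already in hand = 1.8 × (1/6) = 0.3.
Odds after that evidence = (2/3) × 0.3 = 0.2.
Target odds = 0.9/0.1 = 9.
Need 3.5ⁿ ≥ 9 ÷ 0.2 = 45.
3.5³ = 42.875 falls short of 45 but 3.5⁴ = 150.0625 reaches it, so n = 4.

4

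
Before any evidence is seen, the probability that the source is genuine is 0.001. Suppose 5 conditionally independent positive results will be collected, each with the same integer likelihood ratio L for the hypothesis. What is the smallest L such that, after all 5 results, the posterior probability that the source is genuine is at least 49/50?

9

Prior odds = 0.001/0.999 = 1/999.
Target odds = 0.98/0.02 = 49.
Need L⁵ ≥ 49 ÷ (1/999) = 48951.
8⁵ = 32768 < 48951 ≤ 59049 = 9⁵, so L = 9.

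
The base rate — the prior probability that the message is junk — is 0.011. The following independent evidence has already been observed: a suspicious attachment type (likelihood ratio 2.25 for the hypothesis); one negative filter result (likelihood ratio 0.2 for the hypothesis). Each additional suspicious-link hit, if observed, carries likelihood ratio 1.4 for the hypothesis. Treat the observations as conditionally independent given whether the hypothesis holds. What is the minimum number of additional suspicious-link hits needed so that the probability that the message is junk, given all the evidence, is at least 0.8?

20

Prior odds = 0.011/0.989 = 11/989.
Combined Bayes factor of the evidence already in hand = 2.25 × 0.2 = 0.45.
Odds after that evidence = (11/989) × 0.45 = 99/19780.
Target odds = 0.8/0.2 = 4.
Need 1.4ⁿ ≥ 4 ÷ (99/19780) = 79120/99.
1.4¹⁹ ≈597.63 falls short of 79120/99 but 1.4²⁰ ≈836.683 reaches it, so n = 20.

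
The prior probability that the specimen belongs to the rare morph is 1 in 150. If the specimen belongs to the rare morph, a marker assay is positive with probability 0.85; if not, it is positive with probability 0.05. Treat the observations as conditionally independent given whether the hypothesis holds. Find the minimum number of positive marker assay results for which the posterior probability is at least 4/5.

3

Prior odds: (1/150) ÷ (149/150) = 1/149.
Likelihood ratio of a positive = 0.85/0.05 = 17.
Target odds: 0.8 ÷ 0.2 = 4.
Need (1/149) × 17ⁿ ≥ 4, i.e. 17ⁿ ≥ 596.
17² = 289 falls short of 596 but 17³ = 4913 reaches it, so n = 3.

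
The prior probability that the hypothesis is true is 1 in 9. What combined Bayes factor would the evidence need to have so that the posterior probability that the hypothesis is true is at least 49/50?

392

Prior odds = (1/9)/(8/9) = 0.125.
Target odds = 0.98/0.02 = 49.
Required Bayes factor = 49 ÷ 0.125 = 392.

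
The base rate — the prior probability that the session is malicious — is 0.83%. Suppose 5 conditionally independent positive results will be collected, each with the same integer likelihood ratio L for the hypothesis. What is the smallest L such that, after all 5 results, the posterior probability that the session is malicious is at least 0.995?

Prior odds = 0.0083/0.9917 = 83/9917.
Target odds = 0.995/0.005 = 199.
Need L⁵ ≥ 199 ÷ (83/9917) = 1973483/83.
7⁵ = 16807 < 1973483/83 ≤ 32768 = 8⁵, so L = 8.

8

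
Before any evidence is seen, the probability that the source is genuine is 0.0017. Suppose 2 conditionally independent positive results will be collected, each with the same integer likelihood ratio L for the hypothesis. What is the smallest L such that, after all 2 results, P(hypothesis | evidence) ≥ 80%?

Prior odds = 0.0017/0.9983 = 17/9983.
Target odds = 0.8/0.2 = 4.
Need L² ≥ 4 ÷ (17/9983) = 39932/17.
48² = 2304 < 39932/17 ≤ 2401 = 49², so L = 49.

49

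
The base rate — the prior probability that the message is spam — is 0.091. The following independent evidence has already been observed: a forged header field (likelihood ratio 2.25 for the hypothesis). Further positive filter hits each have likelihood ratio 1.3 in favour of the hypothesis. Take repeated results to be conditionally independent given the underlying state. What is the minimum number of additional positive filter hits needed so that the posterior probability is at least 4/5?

11

Prior odds = 0.091/0.909 = 91/909.
Bayes factor of the evidence already in hand = 2.25.
Odds after that evidence = (91/909) × 2.25 = 91/404.
Target odds = 0.8/0.2 = 4.
Need 1.3ⁿ ≥ 4 ÷ (91/404) = 1616/91.
1.3¹⁰ ≈13.7858 falls short of 1616/91 but 1.3¹¹ ≈17.9216 reaches it, so n = 11.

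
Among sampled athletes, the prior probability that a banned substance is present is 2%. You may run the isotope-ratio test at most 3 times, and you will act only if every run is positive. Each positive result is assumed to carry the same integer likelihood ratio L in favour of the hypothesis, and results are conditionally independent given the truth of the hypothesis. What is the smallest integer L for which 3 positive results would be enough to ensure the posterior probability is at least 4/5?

6

Prior odds = 0.02/0.98 = 1/49.
Target odds = 0.8/0.2 = 4.
Need L³ ≥ 4 ÷ (1/49) = 196.
5³ = 125 < 196 ≤ 216 = 6³, so L = 6.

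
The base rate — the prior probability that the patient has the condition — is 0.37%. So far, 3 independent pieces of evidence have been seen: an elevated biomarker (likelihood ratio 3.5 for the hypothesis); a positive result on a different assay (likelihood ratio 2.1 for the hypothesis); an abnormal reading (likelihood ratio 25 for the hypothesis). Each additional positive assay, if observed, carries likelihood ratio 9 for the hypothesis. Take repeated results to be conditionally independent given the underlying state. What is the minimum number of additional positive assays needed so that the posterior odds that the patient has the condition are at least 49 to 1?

2

Prior odds = 0.0037/0.9963 = 37/9963.
Combined Bayes factor of the evidence already in hand = 3.5 × 2.1 × 25 = 183.75.
Odds after that evidence = (37/9963) × 183.75 = 9065/13284.
Target odds = 49.
Need 9ⁿ ≥ 49 ÷ (9065/13284) = 13284/185.
9¹ = 9 falls short of 13284/185 but 9² = 81 reaches it, so n = 2.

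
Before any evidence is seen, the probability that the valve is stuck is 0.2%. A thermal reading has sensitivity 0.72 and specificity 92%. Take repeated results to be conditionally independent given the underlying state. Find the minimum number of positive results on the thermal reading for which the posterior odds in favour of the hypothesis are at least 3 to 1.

4

Prior odds: 0.002 ÷ 0.998 = 1/499.
False-positive rate = 1 − 0.92 = 0.08; likelihood ratio of a positive = 0.72/0.08 = 9.
Target odds = 3.
Require 9ⁿ ≥ 3 ÷ (1/499) = 1497.
9³ = 729 falls short of 1497 but 9⁴ = 6561 reaches it, so n = 4.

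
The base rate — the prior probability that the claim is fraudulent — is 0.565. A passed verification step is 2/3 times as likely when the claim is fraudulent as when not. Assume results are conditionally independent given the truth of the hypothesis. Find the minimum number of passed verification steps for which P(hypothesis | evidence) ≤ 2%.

11

Prior odds: 0.565 ÷ 0.435 = 113/87.
Likelihood ratio per passed verification step = 2/3.
Target posterior odds = 0.02/0.98 = 1/49.
Need (113/87) × (2/3)ⁿ ≤ 1/49, i.e. (2/3)ⁿ ≤ 87/5537.
(2/3)¹⁰ = 1024/59049 is still above 87/5537 but (2/3)¹¹ = 2048/177147 is at or below it, so n = 11.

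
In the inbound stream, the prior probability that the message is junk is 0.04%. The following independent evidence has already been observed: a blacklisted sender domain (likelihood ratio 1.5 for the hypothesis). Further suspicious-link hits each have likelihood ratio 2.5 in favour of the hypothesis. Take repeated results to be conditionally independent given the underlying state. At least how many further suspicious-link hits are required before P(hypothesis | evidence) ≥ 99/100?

14

Prior odds = 0.0004/0.9996 = 1/2499.
Bayes factor of the evidence already in hand = 1.5.
Odds after that evidence = (1/2499) × 1.5 = 1/1666.
Target odds = 0.99/0.01 = 99.
Need 2.5ⁿ ≥ 99 ÷ (1/1666) = 164934.
2.5¹³ ≈149012 falls short of 164934 but 2.5¹⁴ ≈372529 reaches it, so n = 14.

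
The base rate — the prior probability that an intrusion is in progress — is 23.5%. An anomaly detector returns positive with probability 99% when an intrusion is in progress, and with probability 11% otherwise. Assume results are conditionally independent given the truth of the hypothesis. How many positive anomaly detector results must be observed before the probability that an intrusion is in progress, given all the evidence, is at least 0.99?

Prior odds = 0.235/0.765 = 47/153.
Likelihood ratio of a positive result = 0.99/0.11 = 9.
Target odds: 0.99 ÷ 0.01 = 99.
Require 9ⁿ ≥ 99 ÷ (47/153) = 15147/47.
9² = 81 falls short of 15147/47 but 9³ = 729 reaches it, so n = 3.

3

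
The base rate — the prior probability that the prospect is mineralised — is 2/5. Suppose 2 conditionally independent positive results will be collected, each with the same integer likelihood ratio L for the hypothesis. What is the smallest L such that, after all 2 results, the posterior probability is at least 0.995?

Prior odds = 0.4/0.6 = 2/3.
Target odds = 0.995/0.005 = 199.
Need L² ≥ 199 ÷ (2/3) = 298.5.
17² = 289 < 298.5 ≤ 324 = 18², so L = 18.

18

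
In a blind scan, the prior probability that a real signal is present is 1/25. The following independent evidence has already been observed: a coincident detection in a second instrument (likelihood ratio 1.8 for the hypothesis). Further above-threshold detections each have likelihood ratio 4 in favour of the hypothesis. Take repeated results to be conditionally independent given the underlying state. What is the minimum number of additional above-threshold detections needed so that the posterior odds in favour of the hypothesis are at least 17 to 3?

Prior odds = 0.04/0.96 = 1/24.
Bayes factor of the evidence already in hand = 1.8.
Odds after that evidence = (1/24) × 1.8 = 0.075.
Target odds = 17/3.
Need 4ⁿ ≥ 17/3 ÷ 0.075 = 680/9.
4³ = 64 falls short of 680/9 but 4⁴ = 256 reaches it, so n = 4.

4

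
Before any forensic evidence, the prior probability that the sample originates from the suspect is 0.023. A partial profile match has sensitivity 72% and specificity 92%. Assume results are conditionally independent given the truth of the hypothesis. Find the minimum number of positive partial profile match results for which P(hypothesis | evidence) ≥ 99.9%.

5

Prior odds: 0.023 ÷ 0.977 = 23/977.
False-positive rate = 1 − 0.92 = 0.08; likelihood ratio of a positive = 0.72/0.08 = 9.
Target odds: 0.999 ÷ 0.001 = 999.
Require 9ⁿ ≥ 999 ÷ (23/977) = 976023/23.
9⁴ = 6561 falls short of 976023/23 but 9⁵ = 59049 reaches it, so n = 5.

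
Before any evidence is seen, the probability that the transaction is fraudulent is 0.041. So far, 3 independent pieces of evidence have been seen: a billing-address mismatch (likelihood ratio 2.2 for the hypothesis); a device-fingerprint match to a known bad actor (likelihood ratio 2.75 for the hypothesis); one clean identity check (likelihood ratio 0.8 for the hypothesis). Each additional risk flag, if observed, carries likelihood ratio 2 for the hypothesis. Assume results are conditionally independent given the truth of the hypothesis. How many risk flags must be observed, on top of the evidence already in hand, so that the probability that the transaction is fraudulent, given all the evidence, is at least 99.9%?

13

Prior odds = 0.041/0.959 = 41/959.
Combined Bayes factor of the evidence already in hand = 2.2 × 2.75 × 0.8 = 4.84.
Odds after that evidence = (41/959) × 4.84 = 4961/23975.
Target odds = 0.999/0.001 = 999.
Need 2ⁿ ≥ 999 ÷ (4961/23975) = 23951025/4961.
2¹² = 4096 falls short of 23951025/4961 but 2¹³ = 8192 reaches it, so n = 13.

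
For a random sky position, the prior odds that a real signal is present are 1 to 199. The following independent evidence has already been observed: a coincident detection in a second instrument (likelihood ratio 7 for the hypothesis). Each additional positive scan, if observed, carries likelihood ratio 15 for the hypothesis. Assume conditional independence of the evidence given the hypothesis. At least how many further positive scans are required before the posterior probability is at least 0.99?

3

Prior odds = 1/199.
Bayes factor of the evidence already in hand = 7.
Odds after that evidence = (1/199) × 7 = 7/199.
Target odds = 0.99/0.01 = 99.
Need 15ⁿ ≥ 99 ÷ (7/199) = 19701/7.
15² = 225 falls short of 19701/7 but 15³ = 3375 reaches it, so n = 3.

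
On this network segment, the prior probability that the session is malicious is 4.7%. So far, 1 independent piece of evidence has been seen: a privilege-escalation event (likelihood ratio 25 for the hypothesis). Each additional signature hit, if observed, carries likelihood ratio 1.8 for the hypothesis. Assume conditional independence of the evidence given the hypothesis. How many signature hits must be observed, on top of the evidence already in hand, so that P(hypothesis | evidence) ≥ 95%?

5

Prior odds = 0.047/0.953 = 47/953.
Bayes factor of the evidence already in hand = 25.
Odds after that evidence = (47/953) × 25 = 1175/953.
Target odds = 0.95/0.05 = 19.
Need 1.8ⁿ ≥ 19 ÷ (1175/953) = 18107/1175.
1.8⁴ = 10.4976 falls short of 18107/1175 but 1.8⁵ = 18.89568 reaches it, so n = 5.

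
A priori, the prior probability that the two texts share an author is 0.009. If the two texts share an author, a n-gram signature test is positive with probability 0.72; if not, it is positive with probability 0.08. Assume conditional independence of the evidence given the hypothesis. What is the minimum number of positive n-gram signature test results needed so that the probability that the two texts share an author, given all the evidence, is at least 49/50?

Prior odds: 0.009 ÷ 0.991 = 9/991.
Likelihood ratio of a positive = 0.72/0.08 = 9.
Target odds: 0.98 ÷ 0.02 = 49.
Need (9/991) × 9ⁿ ≥ 49, i.e. 9ⁿ ≥ 48559/9.
9³ = 729 falls short of 48559/9 but 9⁴ = 6561 reaches it, so n = 4.

4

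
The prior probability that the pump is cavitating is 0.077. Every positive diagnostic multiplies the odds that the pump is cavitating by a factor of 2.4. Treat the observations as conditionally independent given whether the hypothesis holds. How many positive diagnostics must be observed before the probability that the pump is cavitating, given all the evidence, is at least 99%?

Prior odds = 0.077/0.923 = 77/923.
Likelihood ratio per positive diagnostic = 2.4.
Target posterior odds = 0.99/0.01 = 99.
Need (77/923) × 2.4ⁿ ≥ 99, i.e. 2.4ⁿ ≥ 8307/7.
2.4⁸ = 429981696/390625 falls short of 8307/7 but 2.4⁹ ≈2641.81 reaches it, so n = 9.

9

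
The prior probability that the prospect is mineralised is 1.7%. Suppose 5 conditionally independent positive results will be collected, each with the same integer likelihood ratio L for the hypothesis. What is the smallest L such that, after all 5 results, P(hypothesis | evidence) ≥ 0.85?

Prior odds = 0.017/0.983 = 17/983.
Target odds = 0.85/0.15 = 17/3.
Need L⁵ ≥ 17/3 ÷ (17/983) = 983/3.
3⁵ = 243 < 983/3 ≤ 1024 = 4⁵, so L = 4.

4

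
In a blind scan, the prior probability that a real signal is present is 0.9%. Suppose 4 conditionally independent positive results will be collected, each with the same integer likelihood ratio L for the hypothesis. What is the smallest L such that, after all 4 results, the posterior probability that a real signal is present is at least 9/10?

Prior odds = 0.009/0.991 = 9/991.
Target odds = 0.9/0.1 = 9.
Need L⁴ ≥ 9 ÷ (9/991) = 991.
5⁴ = 625 < 991 ≤ 1296 = 6⁴, so L = 6.

6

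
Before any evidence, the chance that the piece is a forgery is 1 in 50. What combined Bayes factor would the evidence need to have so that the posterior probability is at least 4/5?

196

Prior odds = 0.02/0.98 = 1/49.
Target odds = 0.8/0.2 = 4.
Required Bayes factor = 4 ÷ (1/49) = 196.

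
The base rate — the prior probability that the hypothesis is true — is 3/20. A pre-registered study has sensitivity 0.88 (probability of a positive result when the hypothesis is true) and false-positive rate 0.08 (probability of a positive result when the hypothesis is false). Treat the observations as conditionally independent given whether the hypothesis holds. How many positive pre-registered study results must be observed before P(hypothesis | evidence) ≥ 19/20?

Prior odds: 0.15 ÷ 0.85 = 3/17.
Likelihood ratio of a positive result = 0.88/0.08 = 11.
Target posterior odds = 0.95/0.05 = 19.
Need (3/17) × 11ⁿ ≥ 19, i.e. 11ⁿ ≥ 323/3.
11¹ = 11 falls short of 323/3 but 11² = 121 reaches it, so n = 2.

2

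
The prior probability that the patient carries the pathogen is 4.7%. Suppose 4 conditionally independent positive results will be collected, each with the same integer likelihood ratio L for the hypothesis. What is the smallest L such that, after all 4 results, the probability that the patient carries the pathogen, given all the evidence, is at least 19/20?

Prior odds = 0.047/0.953 = 47/953.
Target odds = 0.95/0.05 = 19.
Need L⁴ ≥ 19 ÷ (47/953) = 18107/47.
4⁴ = 256 < 18107/47 ≤ 625 = 5⁴, so L = 5.

5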